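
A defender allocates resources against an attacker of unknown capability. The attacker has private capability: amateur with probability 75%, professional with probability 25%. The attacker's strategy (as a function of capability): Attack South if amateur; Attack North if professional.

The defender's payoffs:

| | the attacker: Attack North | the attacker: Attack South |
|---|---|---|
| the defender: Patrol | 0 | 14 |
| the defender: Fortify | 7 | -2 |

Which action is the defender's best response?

Patrol

E[Patrol] = 0.75·(14) + 0.25·(0) = 10.5
E[Fortify] = 0.75·(-2) + 0.25·(7) = 0.25
Best response: Patrol (10.5 is the largest).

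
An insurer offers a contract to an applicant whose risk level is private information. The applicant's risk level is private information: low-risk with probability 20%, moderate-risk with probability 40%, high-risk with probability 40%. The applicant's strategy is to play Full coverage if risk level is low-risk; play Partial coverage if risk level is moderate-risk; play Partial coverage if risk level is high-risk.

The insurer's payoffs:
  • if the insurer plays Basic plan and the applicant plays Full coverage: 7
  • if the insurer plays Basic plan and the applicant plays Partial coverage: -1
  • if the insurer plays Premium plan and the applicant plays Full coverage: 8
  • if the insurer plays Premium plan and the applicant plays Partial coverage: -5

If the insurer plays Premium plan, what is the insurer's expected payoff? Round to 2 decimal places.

E[Premium plan] = 0.2·8 + 0.4·(-5) + 0.4·(-5) = 1.6 + (-2) + (-2) = -2.4

-2.40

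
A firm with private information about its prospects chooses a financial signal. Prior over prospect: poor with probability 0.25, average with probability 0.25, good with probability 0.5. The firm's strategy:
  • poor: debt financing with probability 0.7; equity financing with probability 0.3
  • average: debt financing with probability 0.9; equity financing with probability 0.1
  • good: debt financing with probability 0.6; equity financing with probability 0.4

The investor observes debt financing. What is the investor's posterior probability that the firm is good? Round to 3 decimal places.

Apply Bayes' rule using the sender's strategy as the likelihood.
P(debt financing) = 0.25·0.7 + 0.25·0.9 + 0.5·0.6 = 0.7
P(good | debt financing) = (0.5·0.6) / 0.7 = 0.3 / 0.7 = 0.428571

0.429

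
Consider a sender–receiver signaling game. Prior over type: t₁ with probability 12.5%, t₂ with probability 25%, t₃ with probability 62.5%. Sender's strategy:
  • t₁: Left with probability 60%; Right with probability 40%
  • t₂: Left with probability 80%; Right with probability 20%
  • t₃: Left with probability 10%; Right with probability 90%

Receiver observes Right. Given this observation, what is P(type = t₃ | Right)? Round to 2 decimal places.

P(Right) = 0.125·0.4 + 0.25·0.2 + 0.625·0.9 = 0.6625
P(t₃ | Right) = (0.625·0.9) / 0.6625 = 0.5625 / 0.6625 = 0.849057

0.85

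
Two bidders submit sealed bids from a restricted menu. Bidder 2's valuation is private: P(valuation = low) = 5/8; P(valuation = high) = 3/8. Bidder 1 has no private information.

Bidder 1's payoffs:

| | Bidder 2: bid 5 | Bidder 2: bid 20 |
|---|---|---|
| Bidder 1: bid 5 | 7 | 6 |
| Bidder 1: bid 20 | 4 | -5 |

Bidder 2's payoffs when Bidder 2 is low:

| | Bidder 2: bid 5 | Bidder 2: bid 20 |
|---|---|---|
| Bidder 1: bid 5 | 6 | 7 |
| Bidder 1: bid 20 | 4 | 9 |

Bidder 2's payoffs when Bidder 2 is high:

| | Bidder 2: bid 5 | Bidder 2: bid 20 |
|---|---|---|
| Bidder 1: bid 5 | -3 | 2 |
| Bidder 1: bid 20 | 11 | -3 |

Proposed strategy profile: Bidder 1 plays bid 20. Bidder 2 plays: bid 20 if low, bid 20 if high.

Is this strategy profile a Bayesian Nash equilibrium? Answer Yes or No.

No

Bidder 1 plays bid 20: E[bid 20] = 5/8·(-5) + 3/8·(-5) = -5; E[bid 5] = 6. Not best-responding. ✗
Bidder 2 (valuation low), facing bid 20: bid 5 gives 4, bid 20 gives 9. Proposed bid 20 is best. ✓
Bidder 2 (valuation high), facing bid 20: bid 5 gives 11, bid 20 gives -3. Proposed bid 20 is not best — profitable deviation exists. ✗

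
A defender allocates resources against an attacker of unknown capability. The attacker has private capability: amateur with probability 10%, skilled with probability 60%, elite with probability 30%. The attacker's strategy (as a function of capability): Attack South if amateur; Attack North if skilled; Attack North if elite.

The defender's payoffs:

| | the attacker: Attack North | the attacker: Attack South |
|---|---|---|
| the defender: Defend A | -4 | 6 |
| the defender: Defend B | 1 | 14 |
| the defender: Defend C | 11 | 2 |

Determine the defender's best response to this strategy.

Compute the defender's expected payoff for each action, taking the expectation over the attacker's type.
E[Defend A] = 0.1·(6) + 0.6·(-4) + 0.3·(-4) = -3
E[Defend B] = 0.1·(14) + 0.6·(1) + 0.3·(1) = 2.3
E[Defend C] = 0.1·(2) + 0.6·(11) + 0.3·(11) = 10.1
Best response: Defend C (10.1 is the largest).

Defend C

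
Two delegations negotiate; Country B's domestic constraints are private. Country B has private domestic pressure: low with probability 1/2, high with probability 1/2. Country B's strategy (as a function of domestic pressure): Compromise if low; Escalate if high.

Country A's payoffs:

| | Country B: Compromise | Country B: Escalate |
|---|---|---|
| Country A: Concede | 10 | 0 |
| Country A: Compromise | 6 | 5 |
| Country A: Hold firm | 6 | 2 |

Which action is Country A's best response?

E[Concede] = 1/2·(10) + 1/2·(0) = 5
E[Compromise] = 1/2·(6) + 1/2·(5) = 11/2
E[Hold firm] = 1/2·(6) + 1/2·(2) = 4
Best response: Compromise (11/2 is the largest).

Compromise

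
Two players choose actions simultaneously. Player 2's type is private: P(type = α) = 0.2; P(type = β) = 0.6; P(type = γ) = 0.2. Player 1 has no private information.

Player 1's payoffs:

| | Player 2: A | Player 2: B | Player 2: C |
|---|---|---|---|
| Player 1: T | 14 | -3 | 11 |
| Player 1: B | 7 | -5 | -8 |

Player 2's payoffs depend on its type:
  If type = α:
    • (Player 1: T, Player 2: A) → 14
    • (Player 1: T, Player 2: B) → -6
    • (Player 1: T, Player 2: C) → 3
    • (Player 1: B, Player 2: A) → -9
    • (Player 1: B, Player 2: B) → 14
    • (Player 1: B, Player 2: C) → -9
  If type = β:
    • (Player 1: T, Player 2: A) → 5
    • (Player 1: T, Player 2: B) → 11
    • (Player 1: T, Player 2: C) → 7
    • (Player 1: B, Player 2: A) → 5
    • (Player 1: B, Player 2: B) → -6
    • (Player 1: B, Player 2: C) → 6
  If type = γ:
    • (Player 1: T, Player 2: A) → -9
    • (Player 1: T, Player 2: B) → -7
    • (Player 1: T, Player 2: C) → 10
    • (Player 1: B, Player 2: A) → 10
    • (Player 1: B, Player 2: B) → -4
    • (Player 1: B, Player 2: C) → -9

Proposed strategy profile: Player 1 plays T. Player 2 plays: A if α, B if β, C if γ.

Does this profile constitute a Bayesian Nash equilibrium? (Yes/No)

Yes

A profile is a BNE iff every type of every player is best-responding given beliefs about the other side.
Player 1 plays T: E[T] = 0.2·(14) + 0.6·(-3) + 0.2·(11) = 3.2; E[B] = -3.2. Best-responding. ✓
Player 2 (type α), facing T: A gives 14, B gives -6, C gives 3. Proposed A is best. ✓
Player 2 (type β), facing T: A gives 5, B gives 11, C gives 7. Proposed B is best. ✓
Player 2 (type γ), facing T: A gives -9, B gives -7, C gives 10. Proposed C is best. ✓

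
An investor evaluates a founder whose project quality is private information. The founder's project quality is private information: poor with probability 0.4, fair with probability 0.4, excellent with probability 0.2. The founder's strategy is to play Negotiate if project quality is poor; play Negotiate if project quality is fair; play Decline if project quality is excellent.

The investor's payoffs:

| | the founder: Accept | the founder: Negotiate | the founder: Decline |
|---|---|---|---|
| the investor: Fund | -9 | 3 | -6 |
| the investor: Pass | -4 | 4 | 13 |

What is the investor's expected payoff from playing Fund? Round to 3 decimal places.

1.200

E[Fund] = 0.4·3 + 0.4·3 + 0.2·(-6) = 1.2 + 1.2 + (-1.2) = 1.2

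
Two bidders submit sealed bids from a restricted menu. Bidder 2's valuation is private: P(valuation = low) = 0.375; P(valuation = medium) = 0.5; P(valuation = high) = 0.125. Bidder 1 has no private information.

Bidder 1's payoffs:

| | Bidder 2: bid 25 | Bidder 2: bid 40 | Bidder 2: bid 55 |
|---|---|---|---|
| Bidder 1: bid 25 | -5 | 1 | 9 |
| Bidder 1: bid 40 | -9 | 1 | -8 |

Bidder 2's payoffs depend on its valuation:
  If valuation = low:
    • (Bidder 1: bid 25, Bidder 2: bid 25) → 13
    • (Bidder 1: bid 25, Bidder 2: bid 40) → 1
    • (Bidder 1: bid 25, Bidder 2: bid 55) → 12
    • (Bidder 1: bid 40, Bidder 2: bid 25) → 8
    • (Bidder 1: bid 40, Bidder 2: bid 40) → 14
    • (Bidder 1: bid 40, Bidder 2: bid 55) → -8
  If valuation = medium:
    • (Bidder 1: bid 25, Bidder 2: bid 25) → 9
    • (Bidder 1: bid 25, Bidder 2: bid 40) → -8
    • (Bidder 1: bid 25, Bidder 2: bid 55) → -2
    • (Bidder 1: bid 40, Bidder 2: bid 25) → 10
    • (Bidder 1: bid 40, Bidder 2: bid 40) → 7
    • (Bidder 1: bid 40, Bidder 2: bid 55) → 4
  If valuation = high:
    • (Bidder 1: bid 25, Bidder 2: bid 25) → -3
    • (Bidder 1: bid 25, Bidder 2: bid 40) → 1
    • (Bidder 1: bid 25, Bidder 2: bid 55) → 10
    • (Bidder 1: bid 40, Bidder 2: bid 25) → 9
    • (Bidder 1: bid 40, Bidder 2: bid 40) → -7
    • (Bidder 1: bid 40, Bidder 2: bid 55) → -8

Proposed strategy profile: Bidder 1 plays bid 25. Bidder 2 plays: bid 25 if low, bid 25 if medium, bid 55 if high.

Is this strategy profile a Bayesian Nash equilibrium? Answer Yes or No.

Yes

Bidder 1 plays bid 25: E[bid 25] = 0.375·(-5) + 0.5·(-5) + 0.125·(9) = -3.25; E[bid 40] = -8.875. Best-responding. ✓
Bidder 2 (valuation low), facing bid 25: bid 25 gives 13, bid 40 gives 1, bid 55 gives 12. Proposed bid 25 is best. ✓
Bidder 2 (valuation medium), facing bid 25: bid 25 gives 9, bid 40 gives -8, bid 55 gives -2. Proposed bid 25 is best. ✓
Bidder 2 (valuation high), facing bid 25: bid 25 gives -3, bid 40 gives 1, bid 55 gives 10. Proposed bid 55 is best. ✓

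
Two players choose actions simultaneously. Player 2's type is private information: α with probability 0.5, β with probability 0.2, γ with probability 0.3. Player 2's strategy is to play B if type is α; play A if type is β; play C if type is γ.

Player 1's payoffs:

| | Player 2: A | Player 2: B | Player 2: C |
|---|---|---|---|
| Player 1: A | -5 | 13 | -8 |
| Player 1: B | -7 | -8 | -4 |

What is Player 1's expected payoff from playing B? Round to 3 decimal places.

E[B] = 0.5·(-8) + 0.2·(-7) + 0.3·(-4) = (-4) + (-1.4) + (-1.2) = -6.6

-6.600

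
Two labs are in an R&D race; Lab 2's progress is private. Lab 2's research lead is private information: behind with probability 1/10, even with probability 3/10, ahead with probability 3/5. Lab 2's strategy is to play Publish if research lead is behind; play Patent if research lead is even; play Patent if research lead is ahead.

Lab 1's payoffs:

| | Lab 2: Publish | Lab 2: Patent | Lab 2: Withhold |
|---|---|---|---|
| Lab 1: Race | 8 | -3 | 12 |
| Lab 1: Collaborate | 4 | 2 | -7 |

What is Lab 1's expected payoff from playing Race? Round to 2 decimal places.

-1.90

E[Race] = 1/10·8 + 3/10·(-3) + 3/5·(-3) = 4/5 + (-9/10) + (-9/5) = -19/10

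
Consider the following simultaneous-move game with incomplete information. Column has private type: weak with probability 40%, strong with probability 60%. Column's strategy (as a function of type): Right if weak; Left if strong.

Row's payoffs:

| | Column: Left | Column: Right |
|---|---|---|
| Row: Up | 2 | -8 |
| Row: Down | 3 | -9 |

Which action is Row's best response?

Down

Compute Row's expected payoff for each action, taking the expectation over Column's type.
E[Up] = 0.4·(-8) + 0.6·(2) = -2
E[Down] = 0.4·(-9) + 0.6·(3) = -1.8
Best response: Down (-1.8 is the largest).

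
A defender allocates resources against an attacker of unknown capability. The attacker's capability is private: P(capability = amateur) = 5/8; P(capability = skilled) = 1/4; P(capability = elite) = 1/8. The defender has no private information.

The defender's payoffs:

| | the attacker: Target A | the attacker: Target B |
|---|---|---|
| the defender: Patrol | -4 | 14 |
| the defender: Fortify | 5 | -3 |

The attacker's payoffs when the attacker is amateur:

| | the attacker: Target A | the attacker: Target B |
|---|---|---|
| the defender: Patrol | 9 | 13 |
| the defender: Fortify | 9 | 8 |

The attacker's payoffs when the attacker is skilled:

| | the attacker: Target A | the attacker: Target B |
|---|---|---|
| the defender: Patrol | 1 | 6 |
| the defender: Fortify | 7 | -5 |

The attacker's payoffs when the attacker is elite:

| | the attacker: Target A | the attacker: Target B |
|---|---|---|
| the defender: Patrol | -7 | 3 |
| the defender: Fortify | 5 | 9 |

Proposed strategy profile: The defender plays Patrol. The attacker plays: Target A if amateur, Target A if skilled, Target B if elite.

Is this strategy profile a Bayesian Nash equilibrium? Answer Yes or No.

The defender plays Patrol: E[Patrol] = 5/8·(-4) + 1/4·(-4) + 1/8·(14) = -7/4; E[Fortify] = 4. Not best-responding. ✗
The attacker (capability amateur), facing Patrol: Target A gives 9, Target B gives 13. Proposed Target A is not best — profitable deviation exists. ✗
The attacker (capability skilled), facing Patrol: Target A gives 1, Target B gives 6. Proposed Target A is not best — profitable deviation exists. ✗
The attacker (capability elite), facing Patrol: Target A gives -7, Target B gives 3. Proposed Target B is best. ✓

No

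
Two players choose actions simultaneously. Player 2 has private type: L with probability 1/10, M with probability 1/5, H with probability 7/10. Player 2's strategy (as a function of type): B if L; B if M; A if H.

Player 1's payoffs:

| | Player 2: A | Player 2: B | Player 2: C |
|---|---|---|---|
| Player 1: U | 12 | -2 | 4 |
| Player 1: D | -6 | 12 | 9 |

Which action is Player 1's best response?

U

E[U] = 1/10·(-2) + 1/5·(-2) + 7/10·(12) = 39/5
E[D] = 1/10·(12) + 1/5·(12) + 7/10·(-6) = -3/5
Best response: U (39/5 is the largest).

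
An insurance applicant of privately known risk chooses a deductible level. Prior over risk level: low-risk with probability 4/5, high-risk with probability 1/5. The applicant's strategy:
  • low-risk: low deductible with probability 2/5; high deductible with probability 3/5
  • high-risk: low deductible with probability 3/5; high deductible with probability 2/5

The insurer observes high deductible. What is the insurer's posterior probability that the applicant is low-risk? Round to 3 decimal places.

Apply Bayes' rule using the sender's strategy as the likelihood.
P(high deductible) = (4/5)·(3/5) + (1/5)·(2/5) = 14/25
P(low-risk | high deductible) = ((4/5)·(3/5)) / (14/25) = (12/25) / (14/25) = 6/7

0.857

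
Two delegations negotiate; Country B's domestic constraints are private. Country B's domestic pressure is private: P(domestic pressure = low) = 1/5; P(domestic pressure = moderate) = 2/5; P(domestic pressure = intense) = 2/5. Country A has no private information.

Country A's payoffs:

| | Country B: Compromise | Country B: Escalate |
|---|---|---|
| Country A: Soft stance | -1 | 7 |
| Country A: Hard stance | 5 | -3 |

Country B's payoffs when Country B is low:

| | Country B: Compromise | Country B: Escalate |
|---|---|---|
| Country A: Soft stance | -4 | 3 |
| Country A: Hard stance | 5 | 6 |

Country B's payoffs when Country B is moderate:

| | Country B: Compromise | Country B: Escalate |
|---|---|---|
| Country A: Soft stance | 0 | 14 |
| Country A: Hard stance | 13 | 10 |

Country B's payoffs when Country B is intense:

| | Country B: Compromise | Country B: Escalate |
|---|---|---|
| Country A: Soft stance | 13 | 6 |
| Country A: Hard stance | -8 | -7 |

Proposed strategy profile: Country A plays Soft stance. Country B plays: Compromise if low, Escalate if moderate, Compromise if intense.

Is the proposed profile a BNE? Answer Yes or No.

No

Country A plays Soft stance: E[Soft stance] = 1/5·(-1) + 2/5·(7) + 2/5·(-1) = 11/5; E[Hard stance] = 9/5. Best-responding. ✓
Country B (domestic pressure low), facing Soft stance: Compromise gives -4, Escalate gives 3. Proposed Compromise is not best — profitable deviation exists. ✗
Country B (domestic pressure moderate), facing Soft stance: Compromise gives 0, Escalate gives 14. Proposed Escalate is best. ✓
Country B (domestic pressure intense), facing Soft stance: Compromise gives 13, Escalate gives 6. Proposed Compromise is best. ✓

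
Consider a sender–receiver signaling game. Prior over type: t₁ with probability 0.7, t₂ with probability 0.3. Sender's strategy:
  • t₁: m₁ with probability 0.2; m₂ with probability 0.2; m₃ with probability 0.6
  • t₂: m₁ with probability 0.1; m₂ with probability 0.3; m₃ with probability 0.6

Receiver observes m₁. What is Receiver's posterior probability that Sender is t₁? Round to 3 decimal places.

Apply Bayes' rule using the sender's strategy as the likelihood.
P(m₁) = 0.7·0.2 + 0.3·0.1 = 0.17
P(t₁ | m₁) = (0.7·0.2) / 0.17 = 0.14 / 0.17 = 0.823529

0.824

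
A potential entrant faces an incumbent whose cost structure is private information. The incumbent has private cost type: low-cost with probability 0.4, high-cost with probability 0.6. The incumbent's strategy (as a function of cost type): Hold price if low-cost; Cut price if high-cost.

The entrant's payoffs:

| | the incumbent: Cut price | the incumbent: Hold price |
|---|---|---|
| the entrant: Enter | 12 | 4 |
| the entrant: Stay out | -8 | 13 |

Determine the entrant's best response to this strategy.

E[Enter] = 0.4·(4) + 0.6·(12) = 8.8
E[Stay out] = 0.4·(13) + 0.6·(-8) = 0.4
Best response: Enter (8.8 is the largest).

Enter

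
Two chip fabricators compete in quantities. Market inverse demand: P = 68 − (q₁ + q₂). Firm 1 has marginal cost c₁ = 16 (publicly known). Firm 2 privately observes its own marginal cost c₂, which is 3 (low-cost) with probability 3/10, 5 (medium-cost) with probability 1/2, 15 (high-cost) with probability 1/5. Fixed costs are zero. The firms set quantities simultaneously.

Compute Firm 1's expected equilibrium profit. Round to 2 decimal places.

Type-c best response for Firm 2: q₂(c) = (68 − c)/2 − q₁/2.
Firm 1 maximizes expected profit; its first-order condition is 68 − 2q₁ − E[q₂] − 16 = 0.
Substituting E[q₂] and solving: E[c₂] = 6.4, so q₁ = (68 − 2·16 + 6.4)/3 = 14.1333.
E[P] = 68 − (q₁ + E[q₂]) = 30.1333; Firm 1's expected profit = (E[P] − 16)·q₁ = (30.1333 − 16)·14.1333 = 199.751.

199.75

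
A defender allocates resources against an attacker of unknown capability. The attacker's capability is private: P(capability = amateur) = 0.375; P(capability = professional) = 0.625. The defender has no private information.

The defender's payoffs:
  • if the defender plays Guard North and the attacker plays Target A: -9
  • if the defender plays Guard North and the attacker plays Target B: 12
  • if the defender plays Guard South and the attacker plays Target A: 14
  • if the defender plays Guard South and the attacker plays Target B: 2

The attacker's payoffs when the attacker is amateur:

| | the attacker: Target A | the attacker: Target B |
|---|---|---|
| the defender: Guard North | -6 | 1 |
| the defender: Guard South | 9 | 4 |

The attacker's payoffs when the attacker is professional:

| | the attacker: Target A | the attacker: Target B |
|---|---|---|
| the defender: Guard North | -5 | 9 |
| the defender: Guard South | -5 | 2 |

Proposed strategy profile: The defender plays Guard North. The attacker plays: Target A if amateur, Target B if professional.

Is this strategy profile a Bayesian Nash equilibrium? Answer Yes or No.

The defender plays Guard North: E[Guard North] = 0.375·(-9) + 0.625·(12) = 4.125; E[Guard South] = 6.5. Not best-responding. ✗
The attacker (capability amateur), facing Guard North: Target A gives -6, Target B gives 1. Proposed Target A is not best — profitable deviation exists. ✗
The attacker (capability professional), facing Guard North: Target A gives -5, Target B gives 9. Proposed Target B is best. ✓

No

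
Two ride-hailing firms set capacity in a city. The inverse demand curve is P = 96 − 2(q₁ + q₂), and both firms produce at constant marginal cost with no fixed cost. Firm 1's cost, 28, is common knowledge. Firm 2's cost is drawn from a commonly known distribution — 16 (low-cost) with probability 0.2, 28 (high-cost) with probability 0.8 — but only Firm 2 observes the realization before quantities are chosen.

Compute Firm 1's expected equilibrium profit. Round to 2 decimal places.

Type-c best response for Firm 2: q₂(c) = (96 − c)/4 − q₁/2.
Firm 1 maximizes expected profit; its first-order condition is 96 − 4q₁ − 2E[q₂] − 28 = 0.
Substituting E[q₂] and solving: E[c₂] = 25.6, so q₁ = (96 − 2·28 + 25.6)/6 = 10.9333.
E[P] = 96 − 2·(q₁ + E[q₂]) = 49.8667; Firm 1's expected profit = (E[P] − 28)·q₁ = (49.8667 − 28)·10.9333 = 239.076.

239.08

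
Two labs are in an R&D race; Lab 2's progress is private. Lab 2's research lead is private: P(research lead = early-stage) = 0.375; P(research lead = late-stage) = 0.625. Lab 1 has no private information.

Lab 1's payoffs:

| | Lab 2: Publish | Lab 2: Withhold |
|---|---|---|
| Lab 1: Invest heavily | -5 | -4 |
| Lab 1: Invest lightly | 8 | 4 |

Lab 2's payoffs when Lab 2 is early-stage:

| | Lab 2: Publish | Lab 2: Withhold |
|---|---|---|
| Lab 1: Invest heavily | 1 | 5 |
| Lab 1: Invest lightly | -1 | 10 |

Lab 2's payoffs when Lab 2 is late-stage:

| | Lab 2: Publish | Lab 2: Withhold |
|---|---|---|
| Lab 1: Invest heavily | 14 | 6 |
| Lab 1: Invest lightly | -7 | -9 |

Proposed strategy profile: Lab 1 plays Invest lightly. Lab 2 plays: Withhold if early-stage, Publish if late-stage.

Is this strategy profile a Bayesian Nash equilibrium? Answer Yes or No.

Yes

Lab 1 plays Invest lightly: E[Invest lightly] = 0.375·(4) + 0.625·(8) = 6.5; E[Invest heavily] = -4.625. Best-responding. ✓
Lab 2 (research lead early-stage), facing Invest lightly: Publish gives -1, Withhold gives 10. Proposed Withhold is best. ✓
Lab 2 (research lead late-stage), facing Invest lightly: Publish gives -7, Withhold gives -9. Proposed Publish is best. ✓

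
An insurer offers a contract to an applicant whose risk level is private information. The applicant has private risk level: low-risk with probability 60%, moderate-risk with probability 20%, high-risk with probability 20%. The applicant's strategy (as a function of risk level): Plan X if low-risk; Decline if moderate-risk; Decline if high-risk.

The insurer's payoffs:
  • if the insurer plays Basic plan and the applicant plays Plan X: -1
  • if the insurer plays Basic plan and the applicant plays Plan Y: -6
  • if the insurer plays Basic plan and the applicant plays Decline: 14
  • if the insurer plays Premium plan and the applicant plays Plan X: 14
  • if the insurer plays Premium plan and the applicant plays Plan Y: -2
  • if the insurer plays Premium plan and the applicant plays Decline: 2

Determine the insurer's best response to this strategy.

Premium plan

E[Basic plan] = 0.6·(-1) + 0.2·(14) + 0.2·(14) = 5
E[Premium plan] = 0.6·(14) + 0.2·(2) + 0.2·(2) = 9.2
Best response: Premium plan (9.2 is the largest).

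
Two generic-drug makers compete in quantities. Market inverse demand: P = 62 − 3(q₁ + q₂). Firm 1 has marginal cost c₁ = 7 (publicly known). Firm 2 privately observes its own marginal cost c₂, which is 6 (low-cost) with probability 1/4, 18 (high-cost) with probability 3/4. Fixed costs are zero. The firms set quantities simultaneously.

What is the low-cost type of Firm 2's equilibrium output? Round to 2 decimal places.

5.83

Type-c best response for Firm 2: q₂(c) = (62 − c)/6 − q₁/2.
Firm 1 maximizes expected profit; its first-order condition is 62 − 6q₁ − 3E[q₂] − 7 = 0.
Substituting E[q₂] and solving: E[c₂] = 15, so q₁ = (62 − 2·7 + 15)/9 = 7.
q₂(low-cost) = (62 − 6 − 3·7)/6 = 5.83333.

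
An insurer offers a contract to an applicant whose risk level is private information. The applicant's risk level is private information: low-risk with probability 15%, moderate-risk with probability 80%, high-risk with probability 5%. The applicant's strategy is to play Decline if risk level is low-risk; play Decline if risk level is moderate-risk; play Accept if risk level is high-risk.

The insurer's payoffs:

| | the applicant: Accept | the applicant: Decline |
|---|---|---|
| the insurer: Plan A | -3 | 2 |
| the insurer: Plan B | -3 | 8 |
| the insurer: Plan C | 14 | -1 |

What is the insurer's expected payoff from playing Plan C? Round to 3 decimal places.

Take the expectation over the applicant's risk level, weighting each type's action by its prior probability.
E[Plan C] = 0.15·(-1) + 0.8·(-1) + 0.05·14 = (-0.15) + (-0.8) + 0.7 = -0.25

-0.250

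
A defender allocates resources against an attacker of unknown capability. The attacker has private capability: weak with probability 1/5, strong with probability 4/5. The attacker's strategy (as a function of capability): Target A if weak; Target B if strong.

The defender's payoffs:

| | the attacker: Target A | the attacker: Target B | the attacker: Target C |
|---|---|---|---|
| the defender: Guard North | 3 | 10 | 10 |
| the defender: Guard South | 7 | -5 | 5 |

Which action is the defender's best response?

Guard North

Compute the defender's expected payoff for each action, taking the expectation over the attacker's type.
E[Guard North] = 1/5·(3) + 4/5·(10) = 43/5
E[Guard South] = 1/5·(7) + 4/5·(-5) = -13/5
Best response: Guard North (43/5 is the largest).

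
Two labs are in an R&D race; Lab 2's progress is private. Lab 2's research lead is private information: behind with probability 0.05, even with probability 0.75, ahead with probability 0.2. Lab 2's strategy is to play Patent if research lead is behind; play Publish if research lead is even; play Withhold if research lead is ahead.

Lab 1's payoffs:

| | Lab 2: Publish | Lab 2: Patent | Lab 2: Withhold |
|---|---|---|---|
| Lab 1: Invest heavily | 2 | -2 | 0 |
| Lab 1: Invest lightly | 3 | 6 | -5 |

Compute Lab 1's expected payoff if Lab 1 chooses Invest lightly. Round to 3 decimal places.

1.550

E[Invest lightly] = 0.05·6 + 0.75·3 + 0.2·(-5) = 0.3 + 2.25 + (-1) = 1.55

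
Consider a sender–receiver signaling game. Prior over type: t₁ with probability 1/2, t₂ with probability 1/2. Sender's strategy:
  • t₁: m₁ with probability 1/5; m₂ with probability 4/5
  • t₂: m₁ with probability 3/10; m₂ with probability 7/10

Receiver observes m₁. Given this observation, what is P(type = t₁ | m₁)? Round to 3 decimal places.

0.400

P(m₁) = (1/2)·(1/5) + (1/2)·(3/10) = 1/4
P(t₁ | m₁) = ((1/2)·(1/5)) / (1/4) = (1/10) / (1/4) = 2/5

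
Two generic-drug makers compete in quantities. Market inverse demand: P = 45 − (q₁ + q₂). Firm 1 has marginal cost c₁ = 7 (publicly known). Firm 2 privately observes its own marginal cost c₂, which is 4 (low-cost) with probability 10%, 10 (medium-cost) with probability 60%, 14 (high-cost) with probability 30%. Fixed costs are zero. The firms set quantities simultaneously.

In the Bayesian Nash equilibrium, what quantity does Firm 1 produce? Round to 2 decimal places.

13.87

Type-c best response for Firm 2: q₂(c) = (45 − c)/2 − q₁/2.
Firm 1 maximizes expected profit; its first-order condition is 45 − 2q₁ − E[q₂] − 7 = 0.
Substituting E[q₂] and solving: E[c₂] = 10.6, so q₁ = (45 − 2·7 + 10.6)/3 = 13.8667.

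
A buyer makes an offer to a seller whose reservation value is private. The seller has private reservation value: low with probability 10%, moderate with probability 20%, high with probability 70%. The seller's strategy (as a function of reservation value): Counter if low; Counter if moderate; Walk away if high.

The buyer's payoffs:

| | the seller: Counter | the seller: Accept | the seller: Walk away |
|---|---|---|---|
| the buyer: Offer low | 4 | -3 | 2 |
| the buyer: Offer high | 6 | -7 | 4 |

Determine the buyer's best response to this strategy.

E[Offer low] = 0.1·(4) + 0.2·(4) + 0.7·(2) = 2.6
E[Offer high] = 0.1·(6) + 0.2·(6) + 0.7·(4) = 4.6
Best response: Offer high (4.6 is the largest).

Offer high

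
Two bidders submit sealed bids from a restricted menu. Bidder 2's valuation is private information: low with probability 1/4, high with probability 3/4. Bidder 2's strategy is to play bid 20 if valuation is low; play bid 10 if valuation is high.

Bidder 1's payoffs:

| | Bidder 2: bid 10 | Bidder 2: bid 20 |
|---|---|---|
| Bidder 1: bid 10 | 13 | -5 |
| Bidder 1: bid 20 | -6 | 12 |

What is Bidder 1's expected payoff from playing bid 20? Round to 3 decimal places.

E[bid 20] = 1/4·12 + 3/4·(-6) = 3 + (-9/2) = -3/2

-1.500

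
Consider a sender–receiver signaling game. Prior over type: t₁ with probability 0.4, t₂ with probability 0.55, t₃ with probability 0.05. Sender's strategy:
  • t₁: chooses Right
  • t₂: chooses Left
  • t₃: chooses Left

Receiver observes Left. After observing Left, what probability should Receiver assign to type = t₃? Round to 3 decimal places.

0.083

P(Left) = 0.4·0 + 0.55·1 + 0.05·1 = 0.6
P(t₃ | Left) = (0.05·1) / 0.6 = 0.05 / 0.6 = 0.0833333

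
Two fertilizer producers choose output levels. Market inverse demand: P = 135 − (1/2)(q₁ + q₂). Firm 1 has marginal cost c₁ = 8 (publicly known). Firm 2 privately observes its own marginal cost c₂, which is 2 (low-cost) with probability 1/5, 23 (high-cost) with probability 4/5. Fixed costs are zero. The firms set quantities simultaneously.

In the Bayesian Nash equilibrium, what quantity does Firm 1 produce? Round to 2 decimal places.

Type-c best response for Firm 2: q₂(c) = (135 − c) − q₁/2.
Firm 1 maximizes expected profit; its first-order condition is 135 − q₁ − (1/2)E[q₂] − 8 = 0.
Substituting E[q₂] and solving: E[c₂] = 18.8, so q₁ = (135 − 2·8 + 18.8)/(3/2) = 91.8667.

91.87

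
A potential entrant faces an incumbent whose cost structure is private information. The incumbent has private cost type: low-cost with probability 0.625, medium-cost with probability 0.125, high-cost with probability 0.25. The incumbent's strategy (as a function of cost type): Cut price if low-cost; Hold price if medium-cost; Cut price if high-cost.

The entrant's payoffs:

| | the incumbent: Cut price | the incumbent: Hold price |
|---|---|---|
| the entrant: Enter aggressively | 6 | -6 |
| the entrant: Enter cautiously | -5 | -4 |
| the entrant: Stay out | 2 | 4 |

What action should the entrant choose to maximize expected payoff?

Enter aggressively

E[Enter aggressively] = 0.625·(6) + 0.125·(-6) + 0.25·(6) = 4.5
E[Enter cautiously] = 0.625·(-5) + 0.125·(-4) + 0.25·(-5) = -4.875
E[Stay out] = 0.625·(2) + 0.125·(4) + 0.25·(2) = 2.25
Best response: Enter aggressively (4.5 is the largest).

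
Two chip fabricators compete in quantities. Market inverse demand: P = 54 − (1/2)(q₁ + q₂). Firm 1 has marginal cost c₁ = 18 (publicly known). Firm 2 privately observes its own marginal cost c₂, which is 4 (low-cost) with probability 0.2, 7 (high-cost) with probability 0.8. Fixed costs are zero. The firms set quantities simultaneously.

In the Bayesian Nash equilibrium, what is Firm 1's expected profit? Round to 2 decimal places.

132.30

Type-c best response for Firm 2: q₂(c) = (54 − c) − q₁/2.
Firm 1 maximizes expected profit; its first-order condition is 54 − q₁ − (1/2)E[q₂] − 18 = 0.
Substituting E[q₂] and solving: E[c₂] = 6.4, so q₁ = (54 − 2·18 + 6.4)/(3/2) = 16.2667.
E[P] = 54 − (1/2)·(q₁ + E[q₂]) = 26.1333; Firm 1's expected profit = (E[P] − 18)·q₁ = (26.1333 − 18)·16.2667 = 132.302.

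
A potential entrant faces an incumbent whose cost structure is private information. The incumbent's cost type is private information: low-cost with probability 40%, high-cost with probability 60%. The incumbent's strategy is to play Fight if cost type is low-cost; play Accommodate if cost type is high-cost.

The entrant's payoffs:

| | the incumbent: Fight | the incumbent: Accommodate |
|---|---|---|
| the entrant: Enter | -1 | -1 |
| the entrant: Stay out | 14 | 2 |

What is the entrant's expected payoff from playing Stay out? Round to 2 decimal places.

E[Stay out] = 0.4·14 + 0.6·2 = 5.6 + 1.2 = 6.8

6.80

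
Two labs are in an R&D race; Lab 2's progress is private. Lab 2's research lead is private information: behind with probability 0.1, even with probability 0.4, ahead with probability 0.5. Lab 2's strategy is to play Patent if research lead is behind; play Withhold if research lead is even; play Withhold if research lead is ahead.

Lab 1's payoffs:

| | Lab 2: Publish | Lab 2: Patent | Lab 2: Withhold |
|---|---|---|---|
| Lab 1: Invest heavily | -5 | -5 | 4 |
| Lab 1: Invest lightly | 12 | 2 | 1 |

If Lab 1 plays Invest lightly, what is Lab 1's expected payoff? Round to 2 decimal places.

1.10

E[Invest lightly] = 0.1·2 + 0.4·1 + 0.5·1 = 0.2 + 0.4 + 0.5 = 1.1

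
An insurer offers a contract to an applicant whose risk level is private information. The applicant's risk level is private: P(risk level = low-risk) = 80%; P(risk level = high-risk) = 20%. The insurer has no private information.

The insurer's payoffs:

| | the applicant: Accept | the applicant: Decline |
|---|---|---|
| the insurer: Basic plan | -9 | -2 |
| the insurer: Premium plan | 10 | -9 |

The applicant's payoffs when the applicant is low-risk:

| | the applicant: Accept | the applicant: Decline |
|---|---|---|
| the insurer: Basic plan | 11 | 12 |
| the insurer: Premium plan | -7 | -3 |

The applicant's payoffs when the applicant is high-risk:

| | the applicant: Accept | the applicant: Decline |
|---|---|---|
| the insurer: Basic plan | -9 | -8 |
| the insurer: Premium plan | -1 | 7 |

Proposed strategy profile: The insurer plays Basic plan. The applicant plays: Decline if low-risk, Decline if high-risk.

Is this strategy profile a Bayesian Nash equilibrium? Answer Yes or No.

The insurer plays Basic plan: E[Basic plan] = 0.8·(-2) + 0.2·(-2) = -2; E[Premium plan] = -9. Best-responding. ✓
The applicant (risk level low-risk), facing Basic plan: Accept gives 11, Decline gives 12. Proposed Decline is best. ✓
The applicant (risk level high-risk), facing Basic plan: Accept gives -9, Decline gives -8. Proposed Decline is best. ✓

Yes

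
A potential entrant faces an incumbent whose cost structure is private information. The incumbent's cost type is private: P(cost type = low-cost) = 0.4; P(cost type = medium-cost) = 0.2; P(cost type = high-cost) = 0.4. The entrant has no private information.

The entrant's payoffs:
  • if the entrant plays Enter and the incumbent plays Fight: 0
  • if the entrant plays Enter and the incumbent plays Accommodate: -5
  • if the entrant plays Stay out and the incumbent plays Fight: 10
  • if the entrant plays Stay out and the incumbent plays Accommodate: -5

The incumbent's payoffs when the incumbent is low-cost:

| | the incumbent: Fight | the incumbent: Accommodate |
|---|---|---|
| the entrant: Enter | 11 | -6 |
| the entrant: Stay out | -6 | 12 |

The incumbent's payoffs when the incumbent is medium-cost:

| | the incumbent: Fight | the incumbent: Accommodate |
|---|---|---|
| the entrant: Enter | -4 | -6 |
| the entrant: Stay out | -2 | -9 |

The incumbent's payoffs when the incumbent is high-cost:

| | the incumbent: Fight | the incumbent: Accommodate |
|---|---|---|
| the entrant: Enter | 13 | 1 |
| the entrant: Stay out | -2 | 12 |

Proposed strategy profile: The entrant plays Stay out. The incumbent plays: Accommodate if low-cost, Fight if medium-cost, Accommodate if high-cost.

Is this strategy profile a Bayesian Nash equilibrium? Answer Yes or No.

The entrant plays Stay out: E[Stay out] = 0.4·(-5) + 0.2·(10) + 0.4·(-5) = -2; E[Enter] = -4. Best-responding. ✓
The incumbent (cost type low-cost), facing Stay out: Fight gives -6, Accommodate gives 12. Proposed Accommodate is best. ✓
The incumbent (cost type medium-cost), facing Stay out: Fight gives -2, Accommodate gives -9. Proposed Fight is best. ✓
The incumbent (cost type high-cost), facing Stay out: Fight gives -2, Accommodate gives 12. Proposed Accommodate is best. ✓

Yes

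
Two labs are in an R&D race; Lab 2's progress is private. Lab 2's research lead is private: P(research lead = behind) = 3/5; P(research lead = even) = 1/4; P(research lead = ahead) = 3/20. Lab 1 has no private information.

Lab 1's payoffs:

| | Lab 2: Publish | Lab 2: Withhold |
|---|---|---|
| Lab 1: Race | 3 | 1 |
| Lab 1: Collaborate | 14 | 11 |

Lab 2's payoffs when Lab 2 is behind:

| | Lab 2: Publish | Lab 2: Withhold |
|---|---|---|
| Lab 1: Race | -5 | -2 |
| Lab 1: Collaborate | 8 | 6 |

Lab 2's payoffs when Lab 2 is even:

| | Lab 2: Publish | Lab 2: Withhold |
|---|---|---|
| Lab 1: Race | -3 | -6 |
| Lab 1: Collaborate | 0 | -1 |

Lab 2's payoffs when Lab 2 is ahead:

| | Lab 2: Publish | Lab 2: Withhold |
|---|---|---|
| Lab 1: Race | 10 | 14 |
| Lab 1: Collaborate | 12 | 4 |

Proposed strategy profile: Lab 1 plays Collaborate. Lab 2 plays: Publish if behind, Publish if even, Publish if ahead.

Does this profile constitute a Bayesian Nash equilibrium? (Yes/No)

A profile is a BNE iff every type of every player is best-responding given beliefs about the other side.
Lab 1 plays Collaborate: E[Collaborate] = 3/5·(14) + 1/4·(14) + 3/20·(14) = 14; E[Race] = 3. Best-responding. ✓
Lab 2 (research lead behind), facing Collaborate: Publish gives 8, Withhold gives 6. Proposed Publish is best. ✓
Lab 2 (research lead even), facing Collaborate: Publish gives 0, Withhold gives -1. Proposed Publish is best. ✓
Lab 2 (research lead ahead), facing Collaborate: Publish gives 12, Withhold gives 4. Proposed Publish is best. ✓

Yes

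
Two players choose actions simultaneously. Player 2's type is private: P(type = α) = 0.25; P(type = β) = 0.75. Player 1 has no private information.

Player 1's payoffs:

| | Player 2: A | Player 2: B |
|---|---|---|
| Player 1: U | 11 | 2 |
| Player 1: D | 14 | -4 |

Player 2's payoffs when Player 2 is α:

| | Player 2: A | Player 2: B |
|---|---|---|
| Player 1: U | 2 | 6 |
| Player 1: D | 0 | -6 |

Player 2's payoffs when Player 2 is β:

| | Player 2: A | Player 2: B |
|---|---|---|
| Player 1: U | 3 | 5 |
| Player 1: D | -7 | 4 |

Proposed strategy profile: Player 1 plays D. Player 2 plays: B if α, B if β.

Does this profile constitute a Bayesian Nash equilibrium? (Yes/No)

No

A profile is a BNE iff every type of every player is best-responding given beliefs about the other side.
Player 1 plays D: E[D] = 0.25·(-4) + 0.75·(-4) = -4; E[U] = 2. Not best-responding. ✗
Player 2 (type α), facing D: A gives 0, B gives -6. Proposed B is not best — profitable deviation exists. ✗
Player 2 (type β), facing D: A gives -7, B gives 4. Proposed B is best. ✓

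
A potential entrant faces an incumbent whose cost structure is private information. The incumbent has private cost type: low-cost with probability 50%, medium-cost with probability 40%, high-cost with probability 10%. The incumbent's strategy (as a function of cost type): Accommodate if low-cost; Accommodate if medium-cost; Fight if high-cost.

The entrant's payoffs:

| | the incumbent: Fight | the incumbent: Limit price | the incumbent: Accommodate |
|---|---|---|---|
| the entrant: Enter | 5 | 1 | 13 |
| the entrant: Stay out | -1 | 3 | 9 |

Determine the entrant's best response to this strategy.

E[Enter] = 0.5·(13) + 0.4·(13) + 0.1·(5) = 12.2
E[Stay out] = 0.5·(9) + 0.4·(9) + 0.1·(-1) = 8
Best response: Enter (12.2 is the largest).

Enter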